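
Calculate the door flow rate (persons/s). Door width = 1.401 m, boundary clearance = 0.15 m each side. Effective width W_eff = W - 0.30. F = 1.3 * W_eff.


W_eff = 1.401 - 0.30 = 1.101 m
F = 1.3 * 1.101 = 1.4313 persons/s

1.4313 persons/s


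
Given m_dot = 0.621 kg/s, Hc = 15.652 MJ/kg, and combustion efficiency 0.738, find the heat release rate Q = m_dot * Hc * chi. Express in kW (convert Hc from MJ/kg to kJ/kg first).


Hc = 15.652 MJ/kg = 15.652 * 1000 kJ/kg = 15652 kJ/kg
Q = 0.621 kg/s * 15652 kJ/kg * 0.738 = 7173.3 kW

7173.3 kW


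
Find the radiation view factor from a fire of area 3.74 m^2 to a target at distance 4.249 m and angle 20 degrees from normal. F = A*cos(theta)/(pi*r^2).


cos(20 deg) = 0.93969
pi*r^2 = 56.718
F = 3.74 * 0.93969 / 56.718 = 0.061963

0.061963


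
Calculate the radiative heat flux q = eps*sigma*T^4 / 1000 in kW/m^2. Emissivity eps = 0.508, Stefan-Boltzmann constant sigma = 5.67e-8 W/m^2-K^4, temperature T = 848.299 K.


T^4 = 5.1784e+11
q = 0.508 * 5.67e-8 * 5.1784e+11 / 1000 = 14.916 kW/m^2

14.916 kW/m^2


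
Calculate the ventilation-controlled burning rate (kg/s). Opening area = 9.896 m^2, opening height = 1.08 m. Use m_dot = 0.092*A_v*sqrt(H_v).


sqrt(H_v) = 1.0392
m_dot = 0.092 * 9.896 * 1.0392 = 0.94615 kg/s

0.94615 kg/s


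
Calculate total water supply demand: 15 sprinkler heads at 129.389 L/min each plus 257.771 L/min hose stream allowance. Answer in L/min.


Sprinkler demand = 15 * 129.389 = 1940.835 L/min
Total = 1940.835 + 257.771 = 2198.606 L/min

2198.606 L/min


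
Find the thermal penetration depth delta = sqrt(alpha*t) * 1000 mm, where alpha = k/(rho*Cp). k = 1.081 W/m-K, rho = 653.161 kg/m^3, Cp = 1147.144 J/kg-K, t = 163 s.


alpha = 1.081 / (653.161 * 1147.144) = 1.4427e-06 m^2/s
alpha * t = 0.00023517
delta = sqrt(0.00023517) * 1000 = 15.335 mm

15.335 mm


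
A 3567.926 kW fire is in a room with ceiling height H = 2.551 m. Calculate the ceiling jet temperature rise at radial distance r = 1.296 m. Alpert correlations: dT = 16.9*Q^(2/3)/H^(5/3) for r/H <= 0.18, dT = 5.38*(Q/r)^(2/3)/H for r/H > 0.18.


r/H = 1.296 / 2.551 = 0.50804
r/H > 0.18, so dT = 5.38*(Q/r)^(2/3)/H
Q/r = 2753.0
(Q/r)^(2/3) = 196.43
dT = 5.38 * 196.43 / 2.551 = 414.27 K

414.27 K


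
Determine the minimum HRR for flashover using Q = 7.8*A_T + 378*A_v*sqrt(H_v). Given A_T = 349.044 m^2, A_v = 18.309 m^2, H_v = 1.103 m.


7.8*A_T = 2722.5
sqrt(H_v) = 1.0502
378*A_v*sqrt(H_v) = 7268.5
Q = 2722.5 + 7268.5 = 9991.0 kW

9991.0 kW


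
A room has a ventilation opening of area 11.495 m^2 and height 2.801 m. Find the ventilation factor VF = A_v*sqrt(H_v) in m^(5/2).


sqrt(H_v) = 1.6736
VF = 11.495 * 1.6736 = 19.238 m^(5/2)

19.238 m^(5/2)


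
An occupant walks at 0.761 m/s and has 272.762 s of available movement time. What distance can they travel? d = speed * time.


d = 0.761 * 272.762 = 207.57 m

207.57 m


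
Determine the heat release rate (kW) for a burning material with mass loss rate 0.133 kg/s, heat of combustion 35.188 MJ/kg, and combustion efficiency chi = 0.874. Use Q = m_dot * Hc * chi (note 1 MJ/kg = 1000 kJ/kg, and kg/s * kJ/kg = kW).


Hc = 35.188 MJ/kg = 35.188 * 1000 kJ/kg = 35188 kJ/kg
Q = 0.133 kg/s * 35188 kJ/kg * 0.874 = 4090.3 kW

4090.3 kW


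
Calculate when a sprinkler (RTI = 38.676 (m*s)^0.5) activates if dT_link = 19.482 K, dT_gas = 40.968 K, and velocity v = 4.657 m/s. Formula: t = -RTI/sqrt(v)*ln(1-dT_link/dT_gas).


dT_link/dT_gas = 0.47554
ln(1 - 0.47554) = -0.64539
t = -38.676 / sqrt(4.657) * -0.64539 = 11.567 s

11.567 s


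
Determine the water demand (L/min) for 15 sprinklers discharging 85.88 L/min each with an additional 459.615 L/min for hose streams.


Sprinkler demand = 15 * 85.88 = 1288.2 L/min
Total = 1288.2 + 459.615 = 1747.815 L/min

1747.815 L/min


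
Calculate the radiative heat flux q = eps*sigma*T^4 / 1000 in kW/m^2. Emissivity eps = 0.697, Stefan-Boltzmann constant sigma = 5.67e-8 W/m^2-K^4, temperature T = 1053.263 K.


T^4 = 1.2307e+12
q = 0.697 * 5.67e-8 * 1.2307e+12 / 1000 = 48.637 kW/m^2

48.637 kW/m^2


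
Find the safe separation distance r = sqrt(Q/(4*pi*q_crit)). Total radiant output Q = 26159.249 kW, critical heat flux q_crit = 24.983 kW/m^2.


4*pi*q_crit = 313.95
Q/(4*pi*q_crit) = 83.324
r = sqrt(83.324) = 9.1282 m

9.1282 m


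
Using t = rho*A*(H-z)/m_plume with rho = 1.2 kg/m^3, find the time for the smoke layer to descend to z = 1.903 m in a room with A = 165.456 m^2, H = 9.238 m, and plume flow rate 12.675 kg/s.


H - z = 7.335 m
t = 1.2 * 165.456 * 7.335 / 12.675 = 114.90 s

114.90 s


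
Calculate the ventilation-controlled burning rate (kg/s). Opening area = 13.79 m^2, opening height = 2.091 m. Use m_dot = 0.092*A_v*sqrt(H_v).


sqrt(H_v) = 1.4460
m_dot = 0.092 * 13.79 * 1.4460 = 1.8345 kg/s

1.8345 kg/s


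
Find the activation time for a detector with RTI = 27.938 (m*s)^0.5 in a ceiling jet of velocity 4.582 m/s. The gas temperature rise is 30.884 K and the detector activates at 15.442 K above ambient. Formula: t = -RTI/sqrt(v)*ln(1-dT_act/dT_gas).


dT_act/dT_gas = 0.5
ln(1 - 0.5) = -0.69315
t = -27.938 / sqrt(4.582) * -0.69315 = 9.0468 s

9.0468 s


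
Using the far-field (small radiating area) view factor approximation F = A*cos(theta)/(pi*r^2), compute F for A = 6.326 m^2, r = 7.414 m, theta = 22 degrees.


cos(22 deg) = 0.92718
pi*r^2 = 172.69
F = 6.326 * 0.92718 / 172.69 = 0.033966

0.033966


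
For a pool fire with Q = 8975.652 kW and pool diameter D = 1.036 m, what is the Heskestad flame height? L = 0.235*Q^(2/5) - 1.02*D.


Q^(2/5) = 38.126
0.235 * Q^(2/5) = 8.9597
1.02 * D = 1.0567
L = 7.9030 m

7.9030 m


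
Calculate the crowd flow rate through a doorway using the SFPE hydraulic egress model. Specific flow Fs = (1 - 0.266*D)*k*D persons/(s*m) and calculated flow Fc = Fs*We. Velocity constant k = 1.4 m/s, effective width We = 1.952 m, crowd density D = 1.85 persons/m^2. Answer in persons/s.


1 - 0.266*D = 1 - 0.266*1.85 = 0.50790
Fs = 0.50790 * 1.4 * 1.85 = 1.3155 persons/(s*m)
Fc = 1.3155 * 1.952 = 2.5678 persons/s

2.5678 persons/s


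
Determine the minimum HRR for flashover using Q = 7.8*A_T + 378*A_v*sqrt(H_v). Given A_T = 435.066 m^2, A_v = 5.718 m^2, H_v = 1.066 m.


7.8*A_T = 3393.5
sqrt(H_v) = 1.0325
378*A_v*sqrt(H_v) = 2231.6
Q = 3393.5 + 2231.6 = 5625.1 kW

5625.1 kW


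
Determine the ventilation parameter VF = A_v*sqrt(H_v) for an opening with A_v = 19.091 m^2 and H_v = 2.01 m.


sqrt(H_v) = 1.4177
VF = 19.091 * 1.4177 = 27.066 m^(5/2)

27.066 m^(5/2)


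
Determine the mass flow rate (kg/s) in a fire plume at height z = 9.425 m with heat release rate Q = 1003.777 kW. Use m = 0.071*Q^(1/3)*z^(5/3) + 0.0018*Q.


Q^(1/3) = 10.013
z^(5/3) = 42.054
First term = 0.071 * 10.013 * 42.054 = 29.896
Second term = 0.0018 * 1003.777 = 1.8068
m = 31.702 kg/s

31.702 kg/s


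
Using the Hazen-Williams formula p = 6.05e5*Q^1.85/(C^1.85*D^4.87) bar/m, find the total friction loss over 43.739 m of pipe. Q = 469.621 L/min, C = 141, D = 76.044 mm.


Q^1.85 = 87646
C^1.85 = 9463.6
D^4.87 = 1.4481e+09
p/m = 0.0038694 bar/m
p_total = 0.0038694 * 43.739 = 0.16924 bar

0.16924 bar


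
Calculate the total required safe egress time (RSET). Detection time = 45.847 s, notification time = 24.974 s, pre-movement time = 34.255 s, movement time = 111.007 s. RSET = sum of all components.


Total = 45.847 + 24.974 + 34.255 + 111.007 = 216.083 s

216.083 s


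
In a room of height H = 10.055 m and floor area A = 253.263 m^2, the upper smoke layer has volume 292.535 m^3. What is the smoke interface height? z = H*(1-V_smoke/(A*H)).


V/(A*H) = 0.11487
1 - 0.11487 = 0.88513
z = 10.055 * 0.88513 = 8.8999 m

8.8999 m


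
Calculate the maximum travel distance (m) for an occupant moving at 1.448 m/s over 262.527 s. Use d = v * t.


d = 1.448 * 262.527 = 380.14 m

380.14 m


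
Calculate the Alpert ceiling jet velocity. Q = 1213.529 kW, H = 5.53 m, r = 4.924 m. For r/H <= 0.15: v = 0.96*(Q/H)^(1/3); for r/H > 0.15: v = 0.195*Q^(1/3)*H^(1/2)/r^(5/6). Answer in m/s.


r/H = 4.924 / 5.53 = 0.89042
r/H > 0.15, so v = 0.195*Q^(1/3)*H^(1/2)/r^(5/6)
Q^(1/3) = 10.666
H^(1/2) = 2.3516
r^(5/6) = 3.7751
v = 0.195 * 10.666 * 2.3516 / 3.7751 = 1.2956 m/s

1.2956 m/s


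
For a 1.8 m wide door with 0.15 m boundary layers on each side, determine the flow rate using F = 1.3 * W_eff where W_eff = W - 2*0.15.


W_eff = 1.8 - 0.30 = 1.5 m
F = 1.3 * 1.5 = 1.95 persons/s

1.95 persons/s


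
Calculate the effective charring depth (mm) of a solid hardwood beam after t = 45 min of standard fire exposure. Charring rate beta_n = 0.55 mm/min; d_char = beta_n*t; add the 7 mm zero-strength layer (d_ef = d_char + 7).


d_char = 0.55 * 45 = 24.75 mm
d_ef = 24.75 + 1.0*7 = 31.75 mm

31.75 mm


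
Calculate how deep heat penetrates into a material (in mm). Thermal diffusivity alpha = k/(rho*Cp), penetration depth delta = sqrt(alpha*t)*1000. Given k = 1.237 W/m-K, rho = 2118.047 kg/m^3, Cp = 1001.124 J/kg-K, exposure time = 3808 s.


alpha = 1.237 / (2118.047 * 1001.124) = 5.8337e-07 m^2/s
alpha * t = 0.0022215
delta = sqrt(0.0022215) * 1000 = 47.133 mm

47.133 mm


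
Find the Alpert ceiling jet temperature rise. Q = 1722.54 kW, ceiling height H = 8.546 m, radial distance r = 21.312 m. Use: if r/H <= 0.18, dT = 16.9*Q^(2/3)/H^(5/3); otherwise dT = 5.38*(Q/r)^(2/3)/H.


r/H = 21.312 / 8.546 = 2.4938
r/H > 0.18, so dT = 5.38*(Q/r)^(2/3)/H
Q/r = 80.825
(Q/r)^(2/3) = 18.694
dT = 5.38 * 18.694 / 8.546 = 11.768 K

11.768 K


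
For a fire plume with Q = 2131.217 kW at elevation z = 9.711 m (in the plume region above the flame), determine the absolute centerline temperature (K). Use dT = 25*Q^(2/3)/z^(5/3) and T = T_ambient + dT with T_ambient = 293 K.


Q^(2/3) = 165.61
z^(5/3) = 44.202
dT = 25 * 165.61 / 44.202 = 93.667 K
T = 293 + 93.667 = 386.67 K

386.67 K


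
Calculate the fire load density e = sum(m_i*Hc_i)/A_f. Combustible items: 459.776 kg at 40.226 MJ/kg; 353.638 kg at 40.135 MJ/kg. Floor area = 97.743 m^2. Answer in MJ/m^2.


Total energy = 459.776*40.226 + 353.638*40.135
= 18494.95 + 14193.26
= 32688.21 MJ
e = 32688.21 / 97.743 = 334.43 MJ/m^2

334.43 MJ/m^2


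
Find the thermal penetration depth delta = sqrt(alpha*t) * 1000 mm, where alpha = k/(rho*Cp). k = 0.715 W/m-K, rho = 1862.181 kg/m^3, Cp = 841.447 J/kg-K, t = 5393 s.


alpha = 0.715 / (1862.181 * 841.447) = 4.5631e-07 m^2/s
alpha * t = 0.0024609
delta = sqrt(0.0024609) * 1000 = 49.607 mm

49.607 mm


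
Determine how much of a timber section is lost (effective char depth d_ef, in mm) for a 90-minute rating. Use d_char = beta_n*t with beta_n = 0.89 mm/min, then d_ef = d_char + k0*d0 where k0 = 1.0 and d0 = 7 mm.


d_char = 0.89 * 90 = 80.1 mm
d_ef = 80.1 + 1.0*7 = 87.1 mm

87.1 mm


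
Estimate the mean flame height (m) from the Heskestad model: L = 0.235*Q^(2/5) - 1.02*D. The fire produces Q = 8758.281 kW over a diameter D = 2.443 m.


Q^(2/5) = 37.754
0.235 * Q^(2/5) = 8.8723
1.02 * D = 2.4919
L = 6.3804 m

6.3804 m


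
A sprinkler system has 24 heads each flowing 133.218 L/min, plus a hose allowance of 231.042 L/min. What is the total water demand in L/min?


Sprinkler demand = 24 * 133.218 = 3197.232 L/min
Total = 3197.232 + 231.042 = 3428.274 L/min

3428.274 L/min


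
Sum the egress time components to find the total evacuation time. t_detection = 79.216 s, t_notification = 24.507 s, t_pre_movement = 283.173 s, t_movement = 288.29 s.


Total = 79.216 + 24.507 + 283.173 + 288.29 = 675.186 s

675.186 s


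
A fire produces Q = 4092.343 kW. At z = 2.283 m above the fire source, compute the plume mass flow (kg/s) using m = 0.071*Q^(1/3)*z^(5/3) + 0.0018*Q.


Q^(1/3) = 15.995
z^(5/3) = 3.9583
First term = 0.071 * 15.995 * 3.9583 = 4.4953
Second term = 0.0018 * 4092.343 = 7.3662
m = 11.862 kg/s

11.862 kg/s


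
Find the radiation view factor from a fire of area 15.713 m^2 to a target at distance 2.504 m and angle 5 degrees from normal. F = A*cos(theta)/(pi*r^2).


cos(5 deg) = 0.99619
pi*r^2 = 19.698
F = 15.713 * 0.99619 / 19.698 = 0.79467

0.79467


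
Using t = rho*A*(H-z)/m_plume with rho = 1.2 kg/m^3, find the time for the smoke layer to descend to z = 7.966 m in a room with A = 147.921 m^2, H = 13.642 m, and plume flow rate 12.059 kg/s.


H - z = 5.676 m
t = 1.2 * 147.921 * 5.676 / 12.059 = 83.549 s

83.549 s


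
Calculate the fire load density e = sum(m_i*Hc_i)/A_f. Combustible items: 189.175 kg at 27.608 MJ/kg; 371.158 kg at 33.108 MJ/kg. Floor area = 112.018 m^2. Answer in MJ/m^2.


Total energy = 189.175*27.608 + 371.158*33.108
= 5222.743 + 12288.30
= 17511.04 MJ
e = 17511.04 / 112.018 = 156.32 MJ/m^2

156.32 MJ/m^2


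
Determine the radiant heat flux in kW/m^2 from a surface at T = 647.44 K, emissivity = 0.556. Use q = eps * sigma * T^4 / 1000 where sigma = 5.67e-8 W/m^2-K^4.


T^4 = 1.7571e+11
q = 0.556 * 5.67e-8 * 1.7571e+11 / 1000 = 5.5393 kW/m^2

5.5393 kW/m^2


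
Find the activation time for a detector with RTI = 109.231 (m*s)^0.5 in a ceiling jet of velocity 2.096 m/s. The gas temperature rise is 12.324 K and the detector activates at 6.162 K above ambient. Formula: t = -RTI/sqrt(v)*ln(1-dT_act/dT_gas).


dT_act/dT_gas = 0.5
ln(1 - 0.5) = -0.69315
t = -109.231 / sqrt(2.096) * -0.69315 = 52.297 s

52.297 s


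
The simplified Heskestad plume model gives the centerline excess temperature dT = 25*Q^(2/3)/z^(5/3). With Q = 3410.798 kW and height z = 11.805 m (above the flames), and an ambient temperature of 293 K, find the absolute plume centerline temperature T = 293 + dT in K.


Q^(2/3) = 226.59
z^(5/3) = 61.204
dT = 25 * 226.59 / 61.204 = 92.555 K
T = 293 + 92.555 = 385.56 K

385.56 K


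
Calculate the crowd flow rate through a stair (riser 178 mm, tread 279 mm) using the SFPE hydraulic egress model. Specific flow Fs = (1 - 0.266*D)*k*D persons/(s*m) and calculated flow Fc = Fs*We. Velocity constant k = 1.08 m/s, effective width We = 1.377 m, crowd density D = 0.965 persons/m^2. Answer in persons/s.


1 - 0.266*D = 1 - 0.266*0.965 = 0.74331
Fs = 0.74331 * 1.08 * 0.965 = 0.77468 persons/(s*m)
Fc = 0.77468 * 1.377 = 1.0667 persons/s

1.0667 persons/s


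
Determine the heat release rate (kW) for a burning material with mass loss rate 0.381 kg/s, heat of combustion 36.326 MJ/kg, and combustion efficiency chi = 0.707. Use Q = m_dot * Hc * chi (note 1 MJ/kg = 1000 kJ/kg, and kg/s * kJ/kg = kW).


Hc = 36.326 MJ/kg = 36.326 * 1000 kJ/kg = 36326 kJ/kg
Q = 0.381 kg/s * 36326 kJ/kg * 0.707 = 9785.0 kW

9785.0 kW


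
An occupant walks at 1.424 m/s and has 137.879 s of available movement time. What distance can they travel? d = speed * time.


d = 1.424 * 137.879 = 196.34 m

196.34 m


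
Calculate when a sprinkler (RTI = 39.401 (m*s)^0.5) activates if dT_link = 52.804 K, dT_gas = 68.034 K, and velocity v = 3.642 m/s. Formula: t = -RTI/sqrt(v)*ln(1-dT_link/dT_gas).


dT_link/dT_gas = 0.77614
ln(1 - 0.77614) = -1.4967
t = -39.401 / sqrt(3.642) * -1.4967 = 30.902 s

30.902 s


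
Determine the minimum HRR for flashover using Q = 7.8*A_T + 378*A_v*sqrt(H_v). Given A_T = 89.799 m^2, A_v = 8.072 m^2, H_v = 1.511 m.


7.8*A_T = 700.43
sqrt(H_v) = 1.2292
378*A_v*sqrt(H_v) = 3750.6
Q = 700.43 + 3750.6 = 4451.1 kW

4451.1 kW


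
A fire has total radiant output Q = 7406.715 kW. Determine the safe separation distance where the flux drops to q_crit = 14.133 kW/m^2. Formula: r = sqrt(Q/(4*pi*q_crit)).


4*pi*q_crit = 177.60
Q/(4*pi*q_crit) = 41.704
r = sqrt(41.704) = 6.4579 m

6.4579 m


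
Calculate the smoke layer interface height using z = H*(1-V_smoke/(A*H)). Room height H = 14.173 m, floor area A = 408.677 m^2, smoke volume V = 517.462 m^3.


V/(A*H) = 0.089338
1 - 0.089338 = 0.91066
z = 14.173 * 0.91066 = 12.907 m

12.907 m


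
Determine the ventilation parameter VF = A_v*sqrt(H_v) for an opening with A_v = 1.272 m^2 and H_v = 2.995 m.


sqrt(H_v) = 1.7306
VF = 1.272 * 1.7306 = 2.2013 m^(5/2)

2.2013 m^(5/2)


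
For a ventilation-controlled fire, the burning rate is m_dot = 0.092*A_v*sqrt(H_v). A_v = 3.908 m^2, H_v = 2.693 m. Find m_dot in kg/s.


sqrt(H_v) = 1.6410
m_dot = 0.092 * 3.908 * 1.6410 = 0.59001 kg/s

0.59001 kg/s


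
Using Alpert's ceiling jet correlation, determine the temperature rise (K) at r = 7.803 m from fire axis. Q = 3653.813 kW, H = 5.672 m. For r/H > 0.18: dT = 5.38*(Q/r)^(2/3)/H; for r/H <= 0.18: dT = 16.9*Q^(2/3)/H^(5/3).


r/H = 7.803 / 5.672 = 1.3757
r/H > 0.18, so dT = 5.38*(Q/r)^(2/3)/H
Q/r = 468.26
(Q/r)^(2/3) = 60.301
dT = 5.38 * 60.301 / 5.672 = 57.196 K

57.196 K


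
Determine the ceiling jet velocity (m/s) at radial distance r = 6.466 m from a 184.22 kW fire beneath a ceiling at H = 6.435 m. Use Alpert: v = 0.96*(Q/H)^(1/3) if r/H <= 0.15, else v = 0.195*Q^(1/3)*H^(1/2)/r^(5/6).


r/H = 6.466 / 6.435 = 1.0048
r/H > 0.15, so v = 0.195*Q^(1/3)*H^(1/2)/r^(5/6)
Q^(1/3) = 5.6900
H^(1/2) = 2.5367
r^(5/6) = 4.7373
v = 0.195 * 5.6900 * 2.5367 / 4.7373 = 0.59414 m/s

0.59414 m/s


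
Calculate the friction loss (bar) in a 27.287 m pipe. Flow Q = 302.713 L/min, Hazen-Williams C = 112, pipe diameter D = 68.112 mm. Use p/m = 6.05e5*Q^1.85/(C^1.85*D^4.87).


Q^1.85 = 38896
C^1.85 = 6180.9
D^4.87 = 8.4684e+08
p/m = 0.0044958 bar/m
p_total = 0.0044958 * 27.287 = 0.12268 bar

0.12268 bar


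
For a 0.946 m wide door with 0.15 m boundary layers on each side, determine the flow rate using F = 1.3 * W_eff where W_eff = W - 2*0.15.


W_eff = 0.946 - 0.30 = 0.646 m
F = 1.3 * 0.646 = 0.83980 persons/s

0.83980 persons/s


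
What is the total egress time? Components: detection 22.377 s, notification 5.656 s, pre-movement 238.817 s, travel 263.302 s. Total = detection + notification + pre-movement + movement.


Total = 22.377 + 5.656 + 238.817 + 263.302 = 530.152 s

530.152 s


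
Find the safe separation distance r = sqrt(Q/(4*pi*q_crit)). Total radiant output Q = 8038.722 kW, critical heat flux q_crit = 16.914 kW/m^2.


4*pi*q_crit = 212.55
Q/(4*pi*q_crit) = 37.821
r = sqrt(37.821) = 6.1499 m

6.1499 m


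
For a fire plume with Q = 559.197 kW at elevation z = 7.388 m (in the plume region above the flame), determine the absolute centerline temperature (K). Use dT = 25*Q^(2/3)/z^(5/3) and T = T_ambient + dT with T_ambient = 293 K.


Q^(2/3) = 67.875
z^(5/3) = 28.025
dT = 25 * 67.875 / 28.025 = 60.549 K
T = 293 + 60.549 = 353.55 K

353.55 K


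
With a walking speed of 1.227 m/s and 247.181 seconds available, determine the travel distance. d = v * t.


d = 1.227 * 247.181 = 303.29 m

303.29 m


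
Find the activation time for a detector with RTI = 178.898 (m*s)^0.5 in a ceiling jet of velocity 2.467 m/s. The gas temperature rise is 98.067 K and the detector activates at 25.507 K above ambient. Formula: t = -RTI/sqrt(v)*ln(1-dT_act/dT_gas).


dT_act/dT_gas = 0.26010
ln(1 - 0.26010) = -0.30124
t = -178.898 / sqrt(2.467) * -0.30124 = 34.311 s

34.311 s


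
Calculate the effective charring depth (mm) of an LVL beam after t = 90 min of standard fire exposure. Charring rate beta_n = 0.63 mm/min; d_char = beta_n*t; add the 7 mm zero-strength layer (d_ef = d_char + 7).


d_char = 0.63 * 90 = 56.7 mm
d_ef = 56.7 + 1.0*7 = 63.7 mm

63.7 mm


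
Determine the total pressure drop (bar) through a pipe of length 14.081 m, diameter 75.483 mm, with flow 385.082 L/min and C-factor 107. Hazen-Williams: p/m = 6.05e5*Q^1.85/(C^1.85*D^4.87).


Q^1.85 = 60712
C^1.85 = 5680.2
D^4.87 = 1.3968e+09
p/m = 0.0046296 bar/m
p_total = 0.0046296 * 14.081 = 0.065189 bar

0.065189 bar


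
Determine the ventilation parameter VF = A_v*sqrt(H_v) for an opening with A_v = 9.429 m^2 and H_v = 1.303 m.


sqrt(H_v) = 1.1415
VF = 9.429 * 1.1415 = 10.763 m^(5/2)

10.763 m^(5/2)


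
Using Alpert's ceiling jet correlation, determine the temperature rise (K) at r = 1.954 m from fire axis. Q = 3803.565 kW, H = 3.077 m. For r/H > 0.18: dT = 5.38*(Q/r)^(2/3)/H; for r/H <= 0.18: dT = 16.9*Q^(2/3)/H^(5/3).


r/H = 1.954 / 3.077 = 0.63503
r/H > 0.18, so dT = 5.38*(Q/r)^(2/3)/H
Q/r = 1946.6
(Q/r)^(2/3) = 155.90
dT = 5.38 * 155.90 / 3.077 = 272.58 K

272.58 K


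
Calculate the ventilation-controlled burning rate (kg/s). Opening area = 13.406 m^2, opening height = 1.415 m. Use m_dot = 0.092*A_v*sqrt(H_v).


sqrt(H_v) = 1.1895
m_dot = 0.092 * 13.406 * 1.1895 = 1.4671 kg/s

1.4671 kg/s


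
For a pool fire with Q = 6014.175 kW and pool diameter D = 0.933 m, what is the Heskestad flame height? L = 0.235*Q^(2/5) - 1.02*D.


Q^(2/5) = 32.484
0.235 * Q^(2/5) = 7.6338
1.02 * D = 0.95166
L = 6.6821 m

6.6821 m


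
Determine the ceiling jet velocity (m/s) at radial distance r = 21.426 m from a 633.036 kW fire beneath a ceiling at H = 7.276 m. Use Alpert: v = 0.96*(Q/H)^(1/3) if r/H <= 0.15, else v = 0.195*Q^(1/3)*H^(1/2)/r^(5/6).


r/H = 21.426 / 7.276 = 2.9447
r/H > 0.15, so v = 0.195*Q^(1/3)*H^(1/2)/r^(5/6)
Q^(1/3) = 8.5864
H^(1/2) = 2.6974
r^(5/6) = 12.856
v = 0.195 * 8.5864 * 2.6974 / 12.856 = 0.35130 m/s

0.35130 m/s


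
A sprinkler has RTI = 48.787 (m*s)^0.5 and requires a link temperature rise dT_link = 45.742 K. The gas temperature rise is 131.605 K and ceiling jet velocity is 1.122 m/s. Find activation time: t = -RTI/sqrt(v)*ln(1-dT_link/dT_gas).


dT_link/dT_gas = 0.34757
ln(1 - 0.34757) = -0.42705
t = -48.787 / sqrt(1.122) * -0.42705 = 19.669 s

19.669 s


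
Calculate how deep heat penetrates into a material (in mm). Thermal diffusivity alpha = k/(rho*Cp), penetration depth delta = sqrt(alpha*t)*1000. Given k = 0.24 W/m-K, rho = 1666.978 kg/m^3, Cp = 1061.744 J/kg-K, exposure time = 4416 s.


alpha = 0.24 / (1666.978 * 1061.744) = 1.3560e-07 m^2/s
alpha * t = 0.00059881
delta = sqrt(0.00059881) * 1000 = 24.471 mm

24.471 mm


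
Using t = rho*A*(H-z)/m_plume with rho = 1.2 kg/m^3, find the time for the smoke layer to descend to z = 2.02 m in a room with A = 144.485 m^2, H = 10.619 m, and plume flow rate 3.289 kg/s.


H - z = 8.599 m
t = 1.2 * 144.485 * 8.599 / 3.289 = 453.30 s

453.30 s


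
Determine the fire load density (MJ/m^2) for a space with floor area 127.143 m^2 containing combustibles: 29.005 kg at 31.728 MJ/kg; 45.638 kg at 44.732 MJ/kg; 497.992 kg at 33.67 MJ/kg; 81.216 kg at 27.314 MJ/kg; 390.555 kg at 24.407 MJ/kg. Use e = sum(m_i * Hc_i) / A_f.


Total energy = 29.005*31.728 + 45.638*44.732 + 497.992*33.67 + 81.216*27.314 + 390.555*24.407
= 920.2706 + 2041.479 + 16767.39 + 2218.334 + 9532.276
= 31479.75 MJ
e = 31479.75 / 127.143 = 247.59 MJ/m^2

247.59 MJ/m^2


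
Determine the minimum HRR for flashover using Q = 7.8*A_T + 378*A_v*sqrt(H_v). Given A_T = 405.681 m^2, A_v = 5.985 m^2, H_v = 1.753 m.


7.8*A_T = 3164.3
sqrt(H_v) = 1.3240
378*A_v*sqrt(H_v) = 2995.3
Q = 3164.3 + 2995.3 = 6159.7 kW

6159.7 kW


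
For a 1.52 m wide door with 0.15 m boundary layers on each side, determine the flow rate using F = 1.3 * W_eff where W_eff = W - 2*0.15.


W_eff = 1.52 - 0.30 = 1.22 m
F = 1.3 * 1.22 = 1.586 persons/s

1.586 persons/s


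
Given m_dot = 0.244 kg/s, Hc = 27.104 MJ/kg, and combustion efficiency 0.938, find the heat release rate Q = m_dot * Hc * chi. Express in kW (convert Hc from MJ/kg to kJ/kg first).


Hc = 27.104 MJ/kg = 27.104 * 1000 kJ/kg = 27104 kJ/kg
Q = 0.244 kg/s * 27104 kJ/kg * 0.938 = 6203.3 kW

6203.3 kW


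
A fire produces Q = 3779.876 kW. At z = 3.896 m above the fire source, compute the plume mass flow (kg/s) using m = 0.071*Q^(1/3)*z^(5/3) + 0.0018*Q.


Q^(1/3) = 15.577
z^(5/3) = 9.6464
First term = 0.071 * 15.577 * 9.6464 = 10.669
Second term = 0.0018 * 3779.876 = 6.8038
m = 17.473 kg/s

17.473 kg/s


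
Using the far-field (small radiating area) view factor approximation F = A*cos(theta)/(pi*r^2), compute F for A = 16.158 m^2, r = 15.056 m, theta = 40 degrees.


cos(40 deg) = 0.76604
pi*r^2 = 712.15
F = 16.158 * 0.76604 / 712.15 = 0.017381

0.017381


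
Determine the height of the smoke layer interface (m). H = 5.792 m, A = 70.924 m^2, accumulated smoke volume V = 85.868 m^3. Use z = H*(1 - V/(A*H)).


V/(A*H) = 0.20903
1 - 0.20903 = 0.79097
z = 5.792 * 0.79097 = 4.5813 m

4.5813 m


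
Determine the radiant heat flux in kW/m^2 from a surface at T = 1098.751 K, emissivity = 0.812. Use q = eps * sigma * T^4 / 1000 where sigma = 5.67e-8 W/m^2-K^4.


T^4 = 1.4575e+12
q = 0.812 * 5.67e-8 * 1.4575e+12 / 1000 = 67.102 kW/m^2

67.102 kW/m^2


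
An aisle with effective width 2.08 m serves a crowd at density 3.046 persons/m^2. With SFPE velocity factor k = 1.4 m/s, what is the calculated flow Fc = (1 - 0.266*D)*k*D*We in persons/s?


1 - 0.266*D = 1 - 0.266*3.046 = 0.18976
Fs = 0.18976 * 1.4 * 3.046 = 0.80923 persons/(s*m)
Fc = 0.80923 * 2.08 = 1.6832 persons/s

1.6832 persons/s


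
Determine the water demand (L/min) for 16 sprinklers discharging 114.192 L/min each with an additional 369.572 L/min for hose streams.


Sprinkler demand = 16 * 114.192 = 1827.072 L/min
Total = 1827.072 + 369.572 = 2196.644 L/min

2196.644 L/min


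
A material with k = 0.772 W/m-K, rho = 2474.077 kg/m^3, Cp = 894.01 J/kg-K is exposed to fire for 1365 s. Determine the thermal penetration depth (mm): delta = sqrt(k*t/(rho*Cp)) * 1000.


alpha = 0.772 / (2474.077 * 894.01) = 3.4903e-07 m^2/s
alpha * t = 0.00047642
delta = sqrt(0.00047642) * 1000 = 21.827 mm

21.827 mm


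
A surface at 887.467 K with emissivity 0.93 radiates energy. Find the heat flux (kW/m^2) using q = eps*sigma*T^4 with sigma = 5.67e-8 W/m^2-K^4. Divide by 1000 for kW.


T^4 = 6.2031e+11
q = 0.93 * 5.67e-8 * 6.2031e+11 / 1000 = 32.710 kW/m^2

32.710 kW/m^2


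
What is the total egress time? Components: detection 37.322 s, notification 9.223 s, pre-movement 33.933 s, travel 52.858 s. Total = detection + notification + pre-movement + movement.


Total = 37.322 + 9.223 + 33.933 + 52.858 = 133.336 s

133.336 s


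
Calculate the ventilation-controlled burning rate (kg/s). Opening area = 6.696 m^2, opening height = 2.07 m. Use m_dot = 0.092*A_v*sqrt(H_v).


sqrt(H_v) = 1.4387
m_dot = 0.092 * 6.696 * 1.4387 = 0.88632 kg/s

0.88632 kg/s


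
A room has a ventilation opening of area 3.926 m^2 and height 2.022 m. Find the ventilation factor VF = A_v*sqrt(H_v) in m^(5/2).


sqrt(H_v) = 1.4220
VF = 3.926 * 1.4220 = 5.5827 m^(5/2)

5.5827 m^(5/2)


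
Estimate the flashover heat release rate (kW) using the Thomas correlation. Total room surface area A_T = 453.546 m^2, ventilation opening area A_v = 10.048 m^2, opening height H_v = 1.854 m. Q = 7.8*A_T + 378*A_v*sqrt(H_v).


7.8*A_T = 3537.7
sqrt(H_v) = 1.3616
378*A_v*sqrt(H_v) = 5171.6
Q = 3537.7 + 5171.6 = 8709.3 kW

8709.3 kW


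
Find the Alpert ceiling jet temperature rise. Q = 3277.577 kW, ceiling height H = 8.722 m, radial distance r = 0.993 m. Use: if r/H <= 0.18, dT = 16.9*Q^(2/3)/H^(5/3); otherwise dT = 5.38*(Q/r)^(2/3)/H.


r/H = 0.993 / 8.722 = 0.11385
r/H <= 0.18, so dT = 16.9*Q^(2/3)/H^(5/3)
Q^(2/3) = 220.65
H^(5/3) = 36.957
dT = 16.9 * 220.65 / 36.957 = 100.90 K

100.90 K


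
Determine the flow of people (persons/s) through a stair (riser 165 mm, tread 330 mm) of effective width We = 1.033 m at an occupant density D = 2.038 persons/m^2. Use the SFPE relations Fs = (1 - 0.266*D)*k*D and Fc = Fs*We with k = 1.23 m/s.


1 - 0.266*D = 1 - 0.266*2.038 = 0.45789
Fs = 0.45789 * 1.23 * 2.038 = 1.1478 persons/(s*m)
Fc = 1.1478 * 1.033 = 1.1857 persons/s

1.1857 persons/s


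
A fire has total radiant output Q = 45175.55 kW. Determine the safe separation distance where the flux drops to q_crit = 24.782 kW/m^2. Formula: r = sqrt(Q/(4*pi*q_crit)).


4*pi*q_crit = 311.42
Q/(4*pi*q_crit) = 145.06
r = sqrt(145.06) = 12.044 m

12.044 m


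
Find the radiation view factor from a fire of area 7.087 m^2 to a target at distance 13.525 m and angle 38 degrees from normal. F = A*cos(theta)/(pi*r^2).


cos(38 deg) = 0.78801
pi*r^2 = 574.68
F = 7.087 * 0.78801 / 574.68 = 0.0097178

0.0097178


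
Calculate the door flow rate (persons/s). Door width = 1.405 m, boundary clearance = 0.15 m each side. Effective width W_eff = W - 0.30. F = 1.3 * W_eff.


W_eff = 1.405 - 0.30 = 1.105 m
F = 1.3 * 1.105 = 1.4365 persons/s

1.4365 persons/s


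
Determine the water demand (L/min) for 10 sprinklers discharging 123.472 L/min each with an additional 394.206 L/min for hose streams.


Sprinkler demand = 10 * 123.472 = 1234.72 L/min
Total = 1234.72 + 394.206 = 1628.926 L/min

1628.926 L/min


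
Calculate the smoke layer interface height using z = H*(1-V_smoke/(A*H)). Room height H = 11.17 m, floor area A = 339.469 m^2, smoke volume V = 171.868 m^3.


V/(A*H) = 0.045325
1 - 0.045325 = 0.95467
z = 11.17 * 0.95467 = 10.664 m

10.664 m


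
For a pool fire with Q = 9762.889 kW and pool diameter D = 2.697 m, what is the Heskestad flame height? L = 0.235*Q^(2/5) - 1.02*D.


Q^(2/5) = 39.430
0.235 * Q^(2/5) = 9.2661
1.02 * D = 2.7509
L = 6.5152 m

6.5152 m


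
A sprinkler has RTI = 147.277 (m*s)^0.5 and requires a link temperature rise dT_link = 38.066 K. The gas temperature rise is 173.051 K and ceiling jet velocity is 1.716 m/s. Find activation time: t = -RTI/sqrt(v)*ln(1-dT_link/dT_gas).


dT_link/dT_gas = 0.21997
ln(1 - 0.21997) = -0.24842
t = -147.277 / sqrt(1.716) * -0.24842 = 27.930 s

27.930 s


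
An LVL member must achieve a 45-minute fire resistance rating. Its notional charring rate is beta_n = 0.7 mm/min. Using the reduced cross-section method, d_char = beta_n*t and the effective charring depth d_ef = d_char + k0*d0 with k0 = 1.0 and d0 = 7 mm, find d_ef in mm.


d_char = 0.7 * 45 = 31.5 mm
d_ef = 31.5 + 1.0*7 = 38.5 mm

38.5 mm


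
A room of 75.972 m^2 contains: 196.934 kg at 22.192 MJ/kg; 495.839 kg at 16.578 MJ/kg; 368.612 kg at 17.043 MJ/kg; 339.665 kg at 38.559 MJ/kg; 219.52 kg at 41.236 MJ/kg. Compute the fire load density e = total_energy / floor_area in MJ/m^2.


Total energy = 196.934*22.192 + 495.839*16.578 + 368.612*17.043 + 339.665*38.559 + 219.52*41.236
= 4370.359 + 8220.019 + 6282.254 + 13097.14 + 9052.127
= 41021.90 MJ
e = 41021.90 / 75.972 = 539.96 MJ/m^2

539.96 MJ/m^2


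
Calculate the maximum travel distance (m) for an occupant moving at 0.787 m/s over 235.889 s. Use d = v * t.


d = 0.787 * 235.889 = 185.64 m

185.64 m


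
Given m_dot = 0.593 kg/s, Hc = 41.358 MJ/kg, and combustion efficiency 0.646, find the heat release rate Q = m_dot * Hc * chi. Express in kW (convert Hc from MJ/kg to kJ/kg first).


Hc = 41.358 MJ/kg = 41.358 * 1000 kJ/kg = 41358 kJ/kg
Q = 0.593 kg/s * 41358 kJ/kg * 0.646 = 15843 kW

15843 kW


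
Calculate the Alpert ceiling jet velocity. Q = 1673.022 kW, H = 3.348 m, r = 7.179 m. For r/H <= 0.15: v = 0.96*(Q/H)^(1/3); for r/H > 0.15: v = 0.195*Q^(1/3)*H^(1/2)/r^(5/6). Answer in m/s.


r/H = 7.179 / 3.348 = 2.1443
r/H > 0.15, so v = 0.195*Q^(1/3)*H^(1/2)/r^(5/6)
Q^(1/3) = 11.871
H^(1/2) = 1.8298
r^(5/6) = 5.1688
v = 0.195 * 11.871 * 1.8298 / 5.1688 = 0.81949 m/s

0.81949 m/s


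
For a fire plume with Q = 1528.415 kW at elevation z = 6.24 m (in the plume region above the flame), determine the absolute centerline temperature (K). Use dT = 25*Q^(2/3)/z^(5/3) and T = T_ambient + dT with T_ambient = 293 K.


Q^(2/3) = 132.69
z^(5/3) = 21.150
dT = 25 * 132.69 / 21.150 = 156.84 K
T = 293 + 156.84 = 449.84 K

449.84 K


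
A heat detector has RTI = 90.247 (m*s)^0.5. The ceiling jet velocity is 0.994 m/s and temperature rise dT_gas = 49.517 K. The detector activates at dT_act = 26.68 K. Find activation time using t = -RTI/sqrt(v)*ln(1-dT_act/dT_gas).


dT_act/dT_gas = 0.53880
ln(1 - 0.53880) = -0.77393
t = -90.247 / sqrt(0.994) * -0.77393 = 70.056 s

70.056 s


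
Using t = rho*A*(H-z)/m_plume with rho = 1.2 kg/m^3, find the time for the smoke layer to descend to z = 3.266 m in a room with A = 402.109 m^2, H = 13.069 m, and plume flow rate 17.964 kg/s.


H - z = 9.803 m
t = 1.2 * 402.109 * 9.803 / 17.964 = 263.32 s

263.32 s


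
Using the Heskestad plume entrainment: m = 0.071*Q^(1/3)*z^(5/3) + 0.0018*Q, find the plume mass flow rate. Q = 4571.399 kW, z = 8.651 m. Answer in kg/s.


Q^(1/3) = 16.596
z^(5/3) = 36.457
First term = 0.071 * 16.596 * 36.457 = 42.959
Second term = 0.0018 * 4571.399 = 8.2285
m = 51.187 kg/s

51.187 kg/s


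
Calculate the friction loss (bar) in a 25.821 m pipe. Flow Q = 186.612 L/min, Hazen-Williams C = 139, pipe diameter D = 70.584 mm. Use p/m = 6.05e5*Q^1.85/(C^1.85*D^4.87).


Q^1.85 = 15894
C^1.85 = 9216.7
D^4.87 = 1.0074e+09
p/m = 0.0010357 bar/m
p_total = 0.0010357 * 25.821 = 0.026742 bar

0.026742 bar


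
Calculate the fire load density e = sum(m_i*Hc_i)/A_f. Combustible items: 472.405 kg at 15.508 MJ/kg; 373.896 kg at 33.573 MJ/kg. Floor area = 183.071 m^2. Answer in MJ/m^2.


Total energy = 472.405*15.508 + 373.896*33.573
= 7326.057 + 12552.81
= 19878.87 MJ
e = 19878.87 / 183.071 = 108.59 MJ/m^2

108.59 MJ/m^2


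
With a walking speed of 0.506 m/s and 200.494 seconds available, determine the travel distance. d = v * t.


d = 0.506 * 200.494 = 101.45 m

101.45 m


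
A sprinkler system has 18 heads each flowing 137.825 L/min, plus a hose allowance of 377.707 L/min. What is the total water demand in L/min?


Sprinkler demand = 18 * 137.825 = 2480.85 L/min
Total = 2480.85 + 377.707 = 2858.557 L/min

2858.557 L/min


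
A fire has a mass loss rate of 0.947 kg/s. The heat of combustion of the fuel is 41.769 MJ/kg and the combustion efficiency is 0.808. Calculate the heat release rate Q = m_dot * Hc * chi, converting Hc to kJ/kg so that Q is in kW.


Hc = 41.769 MJ/kg = 41.769 * 1000 kJ/kg = 41769 kJ/kg
Q = 0.947 kg/s * 41769 kJ/kg * 0.808 = 31961 kW

31961 kW


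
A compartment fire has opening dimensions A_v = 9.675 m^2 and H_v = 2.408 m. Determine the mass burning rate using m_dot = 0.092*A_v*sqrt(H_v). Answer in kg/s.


sqrt(H_v) = 1.5518
m_dot = 0.092 * 9.675 * 1.5518 = 1.3812 kg/s

1.3812 kg/s


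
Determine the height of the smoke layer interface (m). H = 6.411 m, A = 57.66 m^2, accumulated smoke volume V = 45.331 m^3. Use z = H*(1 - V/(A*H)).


V/(A*H) = 0.12263
1 - 0.12263 = 0.87737
z = 6.411 * 0.87737 = 5.6248 m

5.6248 m


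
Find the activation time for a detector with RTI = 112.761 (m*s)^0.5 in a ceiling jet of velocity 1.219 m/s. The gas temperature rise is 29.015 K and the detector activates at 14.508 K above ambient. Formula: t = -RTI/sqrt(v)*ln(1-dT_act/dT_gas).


dT_act/dT_gas = 0.50002
ln(1 - 0.50002) = -0.69318
t = -112.761 / sqrt(1.219) * -0.69318 = 70.795 s

70.795 s


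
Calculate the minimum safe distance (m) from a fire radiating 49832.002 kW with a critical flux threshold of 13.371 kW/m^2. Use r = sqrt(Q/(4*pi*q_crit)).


4*pi*q_crit = 168.02
Q/(4*pi*q_crit) = 296.58
r = sqrt(296.58) = 17.221 m

17.221 m


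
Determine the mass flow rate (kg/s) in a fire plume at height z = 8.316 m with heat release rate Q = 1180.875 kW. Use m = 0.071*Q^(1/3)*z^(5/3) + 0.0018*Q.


Q^(1/3) = 10.570
z^(5/3) = 34.134
First term = 0.071 * 10.570 * 34.134 = 25.616
Second term = 0.0018 * 1180.875 = 2.1256
m = 27.742 kg/s

27.742 kg/s


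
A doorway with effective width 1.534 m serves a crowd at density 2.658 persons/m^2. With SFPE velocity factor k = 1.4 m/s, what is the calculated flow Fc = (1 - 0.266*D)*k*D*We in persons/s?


1 - 0.266*D = 1 - 0.266*2.658 = 0.29297
Fs = 0.29297 * 1.4 * 2.658 = 1.0902 persons/(s*m)
Fc = 1.0902 * 1.534 = 1.6724 persons/s

1.6724 persons/s


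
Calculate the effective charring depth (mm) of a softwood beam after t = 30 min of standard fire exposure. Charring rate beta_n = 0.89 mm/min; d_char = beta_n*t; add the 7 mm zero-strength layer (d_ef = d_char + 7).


d_char = 0.89 * 30 = 26.7 mm
d_ef = 26.7 + 1.0*7 = 33.7 mm

33.7 mm


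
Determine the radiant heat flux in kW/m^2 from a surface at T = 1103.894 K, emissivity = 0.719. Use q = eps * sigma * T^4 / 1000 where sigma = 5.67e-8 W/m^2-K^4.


T^4 = 1.4849e+12
q = 0.719 * 5.67e-8 * 1.4849e+12 / 1000 = 60.537 kW/m^2

60.537 kW/m^2


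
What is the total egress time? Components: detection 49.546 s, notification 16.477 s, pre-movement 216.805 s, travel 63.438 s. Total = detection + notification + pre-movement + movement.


Total = 49.546 + 16.477 + 216.805 + 63.438 = 346.266 s

346.266 s


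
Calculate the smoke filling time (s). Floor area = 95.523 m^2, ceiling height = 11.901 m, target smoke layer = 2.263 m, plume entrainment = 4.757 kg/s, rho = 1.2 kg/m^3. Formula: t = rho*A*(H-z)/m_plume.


H - z = 9.638 m
t = 1.2 * 95.523 * 9.638 / 4.757 = 232.24 s

232.24 s


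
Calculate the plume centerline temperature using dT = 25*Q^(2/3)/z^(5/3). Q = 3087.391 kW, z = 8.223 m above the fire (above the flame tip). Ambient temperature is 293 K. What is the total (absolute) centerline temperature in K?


Q^(2/3) = 212.03
z^(5/3) = 33.500
dT = 25 * 212.03 / 33.500 = 158.23 K
T = 293 + 158.23 = 451.23 K

451.23 K


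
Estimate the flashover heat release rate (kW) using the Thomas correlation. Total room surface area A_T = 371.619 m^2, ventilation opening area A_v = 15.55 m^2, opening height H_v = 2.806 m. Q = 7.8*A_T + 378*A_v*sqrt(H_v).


7.8*A_T = 2898.6
sqrt(H_v) = 1.6751
378*A_v*sqrt(H_v) = 9846.1
Q = 2898.6 + 9846.1 = 12745 kW

12745 kW


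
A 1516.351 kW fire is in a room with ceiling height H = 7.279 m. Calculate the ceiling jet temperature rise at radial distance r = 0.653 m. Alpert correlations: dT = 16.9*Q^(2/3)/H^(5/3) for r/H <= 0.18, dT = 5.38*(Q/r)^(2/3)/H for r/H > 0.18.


r/H = 0.653 / 7.279 = 0.089710
r/H <= 0.18, so dT = 16.9*Q^(2/3)/H^(5/3)
Q^(2/3) = 131.99
H^(5/3) = 27.339
dT = 16.9 * 131.99 / 27.339 = 81.589 K

81.589 K


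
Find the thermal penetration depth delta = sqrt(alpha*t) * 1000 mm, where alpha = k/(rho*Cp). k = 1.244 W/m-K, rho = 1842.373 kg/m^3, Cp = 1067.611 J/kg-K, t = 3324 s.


alpha = 1.244 / (1842.373 * 1067.611) = 6.3246e-07 m^2/s
alpha * t = 0.0021023
delta = sqrt(0.0021023) * 1000 = 45.851 mm

45.851 mm


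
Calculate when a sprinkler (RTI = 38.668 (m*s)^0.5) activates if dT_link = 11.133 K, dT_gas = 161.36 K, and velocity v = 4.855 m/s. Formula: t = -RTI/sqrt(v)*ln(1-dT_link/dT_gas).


dT_link/dT_gas = 0.068995
ln(1 - 0.068995) = -0.071490
t = -38.668 / sqrt(4.855) * -0.071490 = 1.2546 s

1.2546 s


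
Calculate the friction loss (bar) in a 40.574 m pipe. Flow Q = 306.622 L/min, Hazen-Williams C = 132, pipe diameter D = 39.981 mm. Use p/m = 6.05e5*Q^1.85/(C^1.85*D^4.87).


Q^1.85 = 39831
C^1.85 = 8376.5
D^4.87 = 6.3245e+07
p/m = 0.045486 bar/m
p_total = 0.045486 * 40.574 = 1.8456 bar

1.8456 bar


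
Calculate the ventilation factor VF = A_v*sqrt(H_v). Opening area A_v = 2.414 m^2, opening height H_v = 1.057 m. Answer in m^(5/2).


sqrt(H_v) = 1.0281
VF = 2.414 * 1.0281 = 2.4818 m^(5/2)

2.4818 m^(5/2)


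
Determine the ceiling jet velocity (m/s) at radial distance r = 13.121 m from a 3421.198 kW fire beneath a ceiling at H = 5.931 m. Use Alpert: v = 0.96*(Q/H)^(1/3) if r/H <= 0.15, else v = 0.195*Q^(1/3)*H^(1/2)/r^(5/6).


r/H = 13.121 / 5.931 = 2.2123
r/H > 0.15, so v = 0.195*Q^(1/3)*H^(1/2)/r^(5/6)
Q^(1/3) = 15.068
H^(1/2) = 2.4354
r^(5/6) = 8.5436
v = 0.195 * 15.068 * 2.4354 / 8.5436 = 0.83757 m/s

0.83757 m/s


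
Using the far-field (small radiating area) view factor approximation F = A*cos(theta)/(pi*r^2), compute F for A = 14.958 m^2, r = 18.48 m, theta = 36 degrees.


cos(36 deg) = 0.80902
pi*r^2 = 1072.9
F = 14.958 * 0.80902 / 1072.9 = 0.011279

0.011279


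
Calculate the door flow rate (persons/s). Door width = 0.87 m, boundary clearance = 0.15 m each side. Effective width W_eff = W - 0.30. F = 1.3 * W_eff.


W_eff = 0.87 - 0.30 = 0.57 m
F = 1.3 * 0.57 = 0.741 persons/s

0.741 persons/s
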